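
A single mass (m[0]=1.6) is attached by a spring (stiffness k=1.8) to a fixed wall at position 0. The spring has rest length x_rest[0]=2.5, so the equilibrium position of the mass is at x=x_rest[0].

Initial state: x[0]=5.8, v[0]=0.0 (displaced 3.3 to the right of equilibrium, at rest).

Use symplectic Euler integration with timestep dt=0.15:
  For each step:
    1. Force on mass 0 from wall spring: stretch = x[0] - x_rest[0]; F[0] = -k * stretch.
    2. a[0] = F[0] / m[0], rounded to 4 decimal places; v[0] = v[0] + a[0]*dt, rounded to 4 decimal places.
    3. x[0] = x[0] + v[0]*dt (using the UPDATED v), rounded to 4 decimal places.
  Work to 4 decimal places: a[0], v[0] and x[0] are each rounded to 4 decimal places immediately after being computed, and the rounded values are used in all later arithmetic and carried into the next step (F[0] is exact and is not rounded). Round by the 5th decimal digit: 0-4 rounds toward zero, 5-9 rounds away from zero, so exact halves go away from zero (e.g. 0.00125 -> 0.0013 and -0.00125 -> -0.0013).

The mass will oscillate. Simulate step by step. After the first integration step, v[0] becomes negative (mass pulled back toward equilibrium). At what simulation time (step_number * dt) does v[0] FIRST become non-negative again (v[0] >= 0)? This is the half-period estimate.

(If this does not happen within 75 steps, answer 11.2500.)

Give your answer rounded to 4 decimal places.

Step 0: x=[5.8000] v=[0.0000]
Step 1: x=[5.7165] v=[-0.5569]
Step 2: x=[5.5515] v=[-1.0997]
Step 3: x=[5.3093] v=[-1.6146]
Step 4: x=[4.9960] v=[-2.0887]
Step 5: x=[4.6195] v=[-2.5099]
Step 6: x=[4.1894] v=[-2.8676]
Step 7: x=[3.7165] v=[-3.1527]
Step 8: x=[3.2128] v=[-3.3580]
Step 9: x=[2.6911] v=[-3.4783]
Step 10: x=[2.1645] v=[-3.5106]
Step 11: x=[1.6464] v=[-3.4540]
Step 12: x=[1.1499] v=[-3.3100]
Step 13: x=[0.6876] v=[-3.0822]
Step 14: x=[0.2711] v=[-2.7764]
Step 15: x=[-0.0889] v=[-2.4003]
Step 16: x=[-0.3834] v=[-1.9634]
Step 17: x=[-0.6049] v=[-1.4768]
Step 18: x=[-0.7478] v=[-0.9529]
Step 19: x=[-0.8085] v=[-0.4048]
Step 20: x=[-0.7855] v=[0.1535]
First v>=0 after going negative at step 20, time=3.0000

Answer: 3.0000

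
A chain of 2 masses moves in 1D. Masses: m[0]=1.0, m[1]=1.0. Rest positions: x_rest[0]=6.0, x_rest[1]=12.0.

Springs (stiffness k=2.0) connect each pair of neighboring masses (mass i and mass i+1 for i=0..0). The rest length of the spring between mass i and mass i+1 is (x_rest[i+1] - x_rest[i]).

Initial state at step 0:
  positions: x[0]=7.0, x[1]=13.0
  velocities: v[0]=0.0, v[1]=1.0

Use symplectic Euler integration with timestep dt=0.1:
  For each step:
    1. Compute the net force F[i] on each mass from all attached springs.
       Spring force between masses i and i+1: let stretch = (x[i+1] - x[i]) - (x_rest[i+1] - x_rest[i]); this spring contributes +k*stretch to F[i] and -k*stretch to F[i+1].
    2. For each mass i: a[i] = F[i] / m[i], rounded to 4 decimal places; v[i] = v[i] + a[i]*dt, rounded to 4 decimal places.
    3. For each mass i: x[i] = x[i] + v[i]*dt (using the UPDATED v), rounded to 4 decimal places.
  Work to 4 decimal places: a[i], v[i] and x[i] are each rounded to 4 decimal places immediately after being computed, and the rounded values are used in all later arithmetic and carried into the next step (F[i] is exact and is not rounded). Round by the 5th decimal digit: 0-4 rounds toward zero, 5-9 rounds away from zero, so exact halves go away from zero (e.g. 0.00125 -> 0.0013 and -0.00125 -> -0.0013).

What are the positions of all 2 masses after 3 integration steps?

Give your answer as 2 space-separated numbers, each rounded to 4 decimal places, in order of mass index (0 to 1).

Answer: 7.0079 13.2921

Derivation:
Step 0: x=[7.0000 13.0000] v=[0.0000 1.0000]
Step 1: x=[7.0000 13.1000] v=[0.0000 1.0000]
Step 2: x=[7.0020 13.1980] v=[0.0200 0.9800]
Step 3: x=[7.0079 13.2921] v=[0.0592 0.9408]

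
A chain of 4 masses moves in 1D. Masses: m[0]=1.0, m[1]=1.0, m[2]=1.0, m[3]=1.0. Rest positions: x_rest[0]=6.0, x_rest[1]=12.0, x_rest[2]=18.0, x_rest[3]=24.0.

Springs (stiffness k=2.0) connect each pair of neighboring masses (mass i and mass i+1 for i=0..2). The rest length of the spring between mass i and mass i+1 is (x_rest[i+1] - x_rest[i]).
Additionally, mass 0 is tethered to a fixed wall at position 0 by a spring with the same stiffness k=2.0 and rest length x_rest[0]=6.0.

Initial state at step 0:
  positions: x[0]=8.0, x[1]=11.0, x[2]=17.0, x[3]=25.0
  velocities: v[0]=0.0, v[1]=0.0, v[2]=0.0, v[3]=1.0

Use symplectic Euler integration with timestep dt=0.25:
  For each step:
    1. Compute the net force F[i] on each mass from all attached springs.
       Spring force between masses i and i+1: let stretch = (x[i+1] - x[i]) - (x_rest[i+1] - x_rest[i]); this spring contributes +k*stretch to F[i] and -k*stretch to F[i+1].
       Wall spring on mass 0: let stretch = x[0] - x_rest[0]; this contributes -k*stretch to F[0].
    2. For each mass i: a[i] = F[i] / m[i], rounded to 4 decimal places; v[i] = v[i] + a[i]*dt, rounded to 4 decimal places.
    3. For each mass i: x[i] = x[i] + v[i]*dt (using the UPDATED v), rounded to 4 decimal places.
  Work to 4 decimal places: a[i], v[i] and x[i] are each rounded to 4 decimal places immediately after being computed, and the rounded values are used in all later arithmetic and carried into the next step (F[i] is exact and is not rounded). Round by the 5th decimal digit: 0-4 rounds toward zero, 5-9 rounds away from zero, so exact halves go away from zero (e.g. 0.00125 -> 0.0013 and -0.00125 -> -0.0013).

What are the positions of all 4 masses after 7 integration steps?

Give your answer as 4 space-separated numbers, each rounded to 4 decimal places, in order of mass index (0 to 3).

Answer: 5.1899 12.4502 19.7686 24.0768

Derivation:
Step 0: x=[8.0000 11.0000 17.0000 25.0000] v=[0.0000 0.0000 0.0000 1.0000]
Step 1: x=[7.3750 11.3750 17.2500 25.0000] v=[-2.5000 1.5000 1.0000 0.0000]
Step 2: x=[6.3281 11.9844 17.7344 24.7813] v=[-4.1875 2.4375 1.9375 -0.8750]
Step 3: x=[5.1973 12.6055 18.3809 24.4317] v=[-4.5234 2.4844 2.5860 -1.3985]
Step 4: x=[4.3428 13.0225 19.0618 24.0757] v=[-3.4180 1.6680 2.7237 -1.4239]
Step 5: x=[4.0304 13.1095 19.6146 23.8430] v=[-1.2496 0.3478 2.2110 -0.9309]
Step 6: x=[4.3491 12.8747 19.8828 23.8317] v=[1.2748 -0.9392 1.0727 -0.0451]
Step 7: x=[5.1899 12.4502 19.7686 24.0768] v=[3.3631 -1.6980 -0.4569 0.9805]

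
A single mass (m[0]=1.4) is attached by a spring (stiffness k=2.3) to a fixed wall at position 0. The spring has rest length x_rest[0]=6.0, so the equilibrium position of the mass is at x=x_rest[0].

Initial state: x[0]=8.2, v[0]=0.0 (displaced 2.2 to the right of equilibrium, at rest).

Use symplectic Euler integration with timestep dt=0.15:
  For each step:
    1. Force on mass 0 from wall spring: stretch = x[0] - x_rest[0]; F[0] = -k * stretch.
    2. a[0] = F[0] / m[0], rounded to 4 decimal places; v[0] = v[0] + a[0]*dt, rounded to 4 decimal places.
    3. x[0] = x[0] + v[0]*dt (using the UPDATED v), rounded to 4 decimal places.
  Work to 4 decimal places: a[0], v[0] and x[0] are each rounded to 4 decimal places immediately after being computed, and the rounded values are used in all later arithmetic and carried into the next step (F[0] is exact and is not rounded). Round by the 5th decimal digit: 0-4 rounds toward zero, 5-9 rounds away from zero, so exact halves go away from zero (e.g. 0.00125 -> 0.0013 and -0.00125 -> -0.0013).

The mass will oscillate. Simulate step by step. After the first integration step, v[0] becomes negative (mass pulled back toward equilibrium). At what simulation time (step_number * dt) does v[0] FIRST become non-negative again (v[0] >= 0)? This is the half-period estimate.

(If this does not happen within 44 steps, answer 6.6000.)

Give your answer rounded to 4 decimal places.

Answer: 2.5500

Derivation:
Step 0: x=[8.2000] v=[0.0000]
Step 1: x=[8.1187] v=[-0.5421]
Step 2: x=[7.9591] v=[-1.0642]
Step 3: x=[7.7271] v=[-1.5470]
Step 4: x=[7.4312] v=[-1.9726]
Step 5: x=[7.0824] v=[-2.3253]
Step 6: x=[6.6936] v=[-2.5920]
Step 7: x=[6.2792] v=[-2.7629]
Step 8: x=[5.8544] v=[-2.8317]
Step 9: x=[5.4350] v=[-2.7958]
Step 10: x=[5.0365] v=[-2.6566]
Step 11: x=[4.6736] v=[-2.4192]
Step 12: x=[4.3598] v=[-2.0923]
Step 13: x=[4.1066] v=[-1.6881]
Step 14: x=[3.9234] v=[-1.2215]
Step 15: x=[3.8169] v=[-0.7098]
Step 16: x=[3.7911] v=[-0.1718]
Step 17: x=[3.8470] v=[0.3725]
First v>=0 after going negative at step 17, time=2.5500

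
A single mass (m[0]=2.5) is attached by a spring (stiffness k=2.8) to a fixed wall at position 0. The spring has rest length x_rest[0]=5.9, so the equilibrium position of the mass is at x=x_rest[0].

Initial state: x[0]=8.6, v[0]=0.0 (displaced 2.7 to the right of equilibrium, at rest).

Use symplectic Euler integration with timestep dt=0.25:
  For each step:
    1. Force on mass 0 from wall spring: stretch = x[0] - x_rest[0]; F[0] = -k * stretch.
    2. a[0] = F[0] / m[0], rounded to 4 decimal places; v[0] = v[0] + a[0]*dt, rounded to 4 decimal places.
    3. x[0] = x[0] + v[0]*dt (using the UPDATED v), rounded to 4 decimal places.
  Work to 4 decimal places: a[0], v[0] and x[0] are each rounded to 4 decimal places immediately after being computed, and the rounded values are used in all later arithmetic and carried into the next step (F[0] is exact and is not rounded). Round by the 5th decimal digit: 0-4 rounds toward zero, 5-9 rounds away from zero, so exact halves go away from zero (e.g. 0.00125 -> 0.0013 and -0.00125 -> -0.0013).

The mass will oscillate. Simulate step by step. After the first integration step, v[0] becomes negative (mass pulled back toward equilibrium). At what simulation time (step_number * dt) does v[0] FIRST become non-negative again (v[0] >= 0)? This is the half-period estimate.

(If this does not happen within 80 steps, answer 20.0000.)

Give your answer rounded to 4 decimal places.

Answer: 3.0000

Derivation:
Step 0: x=[8.6000] v=[0.0000]
Step 1: x=[8.4110] v=[-0.7560]
Step 2: x=[8.0462] v=[-1.4591]
Step 3: x=[7.5312] v=[-2.0600]
Step 4: x=[6.9020] v=[-2.5167]
Step 5: x=[6.2027] v=[-2.7973]
Step 6: x=[5.4822] v=[-2.8821]
Step 7: x=[4.7909] v=[-2.7651]
Step 8: x=[4.1773] v=[-2.4546]
Step 9: x=[3.6842] v=[-1.9723]
Step 10: x=[3.3462] v=[-1.3519]
Step 11: x=[3.1870] v=[-0.6368]
Step 12: x=[3.2177] v=[0.1229]
First v>=0 after going negative at step 12, time=3.0000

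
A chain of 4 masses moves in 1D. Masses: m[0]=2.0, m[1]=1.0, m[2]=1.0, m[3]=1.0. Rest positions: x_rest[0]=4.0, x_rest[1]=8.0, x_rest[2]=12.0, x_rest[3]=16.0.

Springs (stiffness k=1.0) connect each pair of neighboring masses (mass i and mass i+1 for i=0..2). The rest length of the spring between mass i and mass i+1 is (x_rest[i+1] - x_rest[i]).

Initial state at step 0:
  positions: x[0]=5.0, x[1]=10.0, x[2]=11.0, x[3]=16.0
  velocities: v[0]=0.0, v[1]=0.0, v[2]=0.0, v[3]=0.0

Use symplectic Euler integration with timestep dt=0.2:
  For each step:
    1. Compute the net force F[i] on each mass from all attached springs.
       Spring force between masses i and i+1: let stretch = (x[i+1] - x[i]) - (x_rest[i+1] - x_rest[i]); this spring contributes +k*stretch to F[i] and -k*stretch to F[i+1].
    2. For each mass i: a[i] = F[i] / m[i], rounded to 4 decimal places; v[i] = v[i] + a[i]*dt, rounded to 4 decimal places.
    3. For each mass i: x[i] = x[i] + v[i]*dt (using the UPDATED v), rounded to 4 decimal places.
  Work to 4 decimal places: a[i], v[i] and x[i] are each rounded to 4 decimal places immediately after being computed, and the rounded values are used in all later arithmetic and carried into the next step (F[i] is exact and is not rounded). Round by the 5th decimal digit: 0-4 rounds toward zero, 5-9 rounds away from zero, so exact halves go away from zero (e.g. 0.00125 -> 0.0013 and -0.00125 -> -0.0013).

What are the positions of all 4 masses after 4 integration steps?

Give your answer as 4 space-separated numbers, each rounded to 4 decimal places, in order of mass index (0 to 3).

Step 0: x=[5.0000 10.0000 11.0000 16.0000] v=[0.0000 0.0000 0.0000 0.0000]
Step 1: x=[5.0200 9.8400 11.1600 15.9600] v=[0.1000 -0.8000 0.8000 -0.2000]
Step 2: x=[5.0564 9.5400 11.4592 15.8880] v=[0.1820 -1.5000 1.4960 -0.3600]
Step 3: x=[5.1025 9.1374 11.8588 15.7988] v=[0.2304 -2.0129 1.9979 -0.4458]
Step 4: x=[5.1493 8.6823 12.3071 15.7120] v=[0.2339 -2.2756 2.2416 -0.4338]

Answer: 5.1493 8.6823 12.3071 15.7120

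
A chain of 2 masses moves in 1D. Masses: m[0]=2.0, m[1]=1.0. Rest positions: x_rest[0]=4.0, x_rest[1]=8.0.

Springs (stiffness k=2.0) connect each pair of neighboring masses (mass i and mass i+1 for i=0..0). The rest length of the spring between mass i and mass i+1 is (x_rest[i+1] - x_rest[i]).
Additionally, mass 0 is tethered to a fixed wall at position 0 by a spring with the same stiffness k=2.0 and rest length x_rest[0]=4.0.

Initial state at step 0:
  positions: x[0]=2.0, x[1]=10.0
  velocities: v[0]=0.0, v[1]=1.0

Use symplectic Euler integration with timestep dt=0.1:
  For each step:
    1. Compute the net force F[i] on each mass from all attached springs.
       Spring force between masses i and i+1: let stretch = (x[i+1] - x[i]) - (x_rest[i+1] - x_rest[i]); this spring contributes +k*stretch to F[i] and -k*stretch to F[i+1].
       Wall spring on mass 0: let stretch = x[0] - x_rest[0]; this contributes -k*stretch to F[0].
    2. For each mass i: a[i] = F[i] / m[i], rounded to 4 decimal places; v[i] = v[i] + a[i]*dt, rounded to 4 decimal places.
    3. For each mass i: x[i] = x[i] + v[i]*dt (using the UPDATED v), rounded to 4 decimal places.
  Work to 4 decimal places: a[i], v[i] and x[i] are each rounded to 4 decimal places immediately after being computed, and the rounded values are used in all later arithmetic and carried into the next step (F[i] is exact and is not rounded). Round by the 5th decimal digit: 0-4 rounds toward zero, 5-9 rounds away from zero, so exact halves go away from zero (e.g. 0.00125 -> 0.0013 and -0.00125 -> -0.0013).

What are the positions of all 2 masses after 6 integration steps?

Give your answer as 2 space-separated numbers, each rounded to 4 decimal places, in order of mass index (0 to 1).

Answer: 3.1584 9.0414

Derivation:
Step 0: x=[2.0000 10.0000] v=[0.0000 1.0000]
Step 1: x=[2.0600 10.0200] v=[0.6000 0.2000]
Step 2: x=[2.1790 9.9608] v=[1.1900 -0.5920]
Step 3: x=[2.3540 9.8260] v=[1.7503 -1.3484]
Step 4: x=[2.5802 9.6217] v=[2.2621 -2.0428]
Step 5: x=[2.8510 9.3566] v=[2.7082 -2.6511]
Step 6: x=[3.1584 9.0414] v=[3.0737 -3.1522]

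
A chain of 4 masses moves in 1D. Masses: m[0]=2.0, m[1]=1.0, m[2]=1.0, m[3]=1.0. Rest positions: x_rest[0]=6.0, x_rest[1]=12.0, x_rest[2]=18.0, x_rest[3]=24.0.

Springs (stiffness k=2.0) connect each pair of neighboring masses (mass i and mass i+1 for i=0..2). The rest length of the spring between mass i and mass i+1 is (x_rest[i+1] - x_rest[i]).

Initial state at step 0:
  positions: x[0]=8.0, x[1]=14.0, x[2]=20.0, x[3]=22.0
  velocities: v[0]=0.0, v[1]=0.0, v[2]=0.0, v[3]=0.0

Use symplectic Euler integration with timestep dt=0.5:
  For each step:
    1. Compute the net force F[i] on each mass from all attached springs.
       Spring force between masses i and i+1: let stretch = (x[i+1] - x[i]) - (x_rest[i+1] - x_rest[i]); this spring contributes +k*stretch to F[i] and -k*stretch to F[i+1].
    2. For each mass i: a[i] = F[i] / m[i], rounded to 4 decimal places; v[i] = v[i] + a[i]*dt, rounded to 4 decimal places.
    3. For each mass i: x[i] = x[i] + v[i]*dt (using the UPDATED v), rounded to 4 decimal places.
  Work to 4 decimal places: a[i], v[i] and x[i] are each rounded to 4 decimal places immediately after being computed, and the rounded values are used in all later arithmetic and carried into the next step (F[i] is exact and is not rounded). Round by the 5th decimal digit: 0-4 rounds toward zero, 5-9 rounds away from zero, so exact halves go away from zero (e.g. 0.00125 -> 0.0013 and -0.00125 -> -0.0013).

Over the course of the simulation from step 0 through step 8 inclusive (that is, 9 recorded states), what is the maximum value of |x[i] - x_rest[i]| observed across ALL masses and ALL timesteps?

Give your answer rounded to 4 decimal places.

Answer: 3.5235

Derivation:
Step 0: x=[8.0000 14.0000 20.0000 22.0000] v=[0.0000 0.0000 0.0000 0.0000]
Step 1: x=[8.0000 14.0000 18.0000 24.0000] v=[0.0000 0.0000 -4.0000 4.0000]
Step 2: x=[8.0000 13.0000 17.0000 26.0000] v=[0.0000 -2.0000 -2.0000 4.0000]
Step 3: x=[7.7500 11.5000 18.5000 26.5000] v=[-0.5000 -3.0000 3.0000 1.0000]
Step 4: x=[6.9375 11.6250 20.5000 26.0000] v=[-1.6250 0.2500 4.0000 -1.0000]
Step 5: x=[5.7969 13.8438 20.8125 25.7500] v=[-2.2813 4.4375 0.6250 -0.5000]
Step 6: x=[5.1680 15.5235 20.1094 26.0313] v=[-1.2579 3.3593 -1.4062 0.5625]
Step 7: x=[5.6280 14.3184 20.0743 26.3516] v=[0.9199 -2.4103 -0.0702 0.6406]
Step 8: x=[6.7606 11.6460 20.2999 26.5333] v=[2.2651 -5.3448 0.4512 0.3633]
Max displacement = 3.5235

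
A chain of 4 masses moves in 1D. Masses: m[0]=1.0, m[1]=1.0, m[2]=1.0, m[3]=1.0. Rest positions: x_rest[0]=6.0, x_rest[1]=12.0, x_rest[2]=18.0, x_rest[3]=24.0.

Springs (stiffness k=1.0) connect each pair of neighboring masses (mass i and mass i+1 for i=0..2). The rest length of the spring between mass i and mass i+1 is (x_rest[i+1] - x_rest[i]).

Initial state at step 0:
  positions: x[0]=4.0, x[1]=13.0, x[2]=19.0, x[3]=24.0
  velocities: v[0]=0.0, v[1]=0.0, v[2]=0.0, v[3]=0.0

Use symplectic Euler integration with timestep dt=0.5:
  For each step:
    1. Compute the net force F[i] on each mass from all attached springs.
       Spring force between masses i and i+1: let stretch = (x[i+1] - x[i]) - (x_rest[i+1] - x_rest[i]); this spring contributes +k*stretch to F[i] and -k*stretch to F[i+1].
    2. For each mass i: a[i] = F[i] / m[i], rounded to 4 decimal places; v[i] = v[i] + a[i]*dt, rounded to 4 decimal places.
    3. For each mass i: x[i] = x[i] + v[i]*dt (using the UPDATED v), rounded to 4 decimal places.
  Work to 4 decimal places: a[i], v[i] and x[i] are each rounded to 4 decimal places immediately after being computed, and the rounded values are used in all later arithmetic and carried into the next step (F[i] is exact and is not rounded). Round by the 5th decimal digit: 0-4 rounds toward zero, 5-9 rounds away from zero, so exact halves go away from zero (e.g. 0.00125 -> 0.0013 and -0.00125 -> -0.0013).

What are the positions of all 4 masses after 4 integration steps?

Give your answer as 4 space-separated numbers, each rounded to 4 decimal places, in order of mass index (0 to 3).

Step 0: x=[4.0000 13.0000 19.0000 24.0000] v=[0.0000 0.0000 0.0000 0.0000]
Step 1: x=[4.7500 12.2500 18.7500 24.2500] v=[1.5000 -1.5000 -0.5000 0.5000]
Step 2: x=[5.8750 11.2500 18.2500 24.6250] v=[2.2500 -2.0000 -1.0000 0.7500]
Step 3: x=[6.8438 10.6563 17.5938 24.9063] v=[1.9375 -1.1875 -1.3125 0.5625]
Step 4: x=[7.2657 10.8438 17.0313 24.8594] v=[0.8438 0.3750 -1.1250 -0.0938]

Answer: 7.2657 10.8438 17.0313 24.8594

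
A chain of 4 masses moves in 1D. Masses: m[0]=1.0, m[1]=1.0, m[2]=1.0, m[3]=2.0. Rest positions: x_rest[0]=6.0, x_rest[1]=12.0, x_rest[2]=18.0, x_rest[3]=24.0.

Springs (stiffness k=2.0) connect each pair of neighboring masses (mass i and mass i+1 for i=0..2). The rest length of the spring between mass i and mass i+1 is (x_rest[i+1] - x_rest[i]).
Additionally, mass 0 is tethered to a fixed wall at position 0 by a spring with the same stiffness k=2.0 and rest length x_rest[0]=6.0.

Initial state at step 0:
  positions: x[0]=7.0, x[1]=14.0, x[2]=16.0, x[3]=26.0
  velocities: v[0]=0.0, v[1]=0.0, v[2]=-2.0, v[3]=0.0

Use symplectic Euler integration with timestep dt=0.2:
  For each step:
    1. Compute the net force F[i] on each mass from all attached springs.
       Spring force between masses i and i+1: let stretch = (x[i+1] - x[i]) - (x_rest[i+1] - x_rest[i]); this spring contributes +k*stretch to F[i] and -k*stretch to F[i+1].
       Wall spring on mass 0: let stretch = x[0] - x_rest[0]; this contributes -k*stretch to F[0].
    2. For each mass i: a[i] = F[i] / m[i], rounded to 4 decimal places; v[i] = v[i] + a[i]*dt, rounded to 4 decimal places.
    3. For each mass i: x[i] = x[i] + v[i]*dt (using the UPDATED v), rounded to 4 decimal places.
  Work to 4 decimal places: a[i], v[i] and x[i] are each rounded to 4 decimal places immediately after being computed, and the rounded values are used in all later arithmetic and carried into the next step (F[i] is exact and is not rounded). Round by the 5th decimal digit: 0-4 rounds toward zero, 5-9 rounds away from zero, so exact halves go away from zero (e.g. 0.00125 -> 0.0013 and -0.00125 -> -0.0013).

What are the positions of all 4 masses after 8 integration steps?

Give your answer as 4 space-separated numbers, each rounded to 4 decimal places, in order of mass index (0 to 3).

Step 0: x=[7.0000 14.0000 16.0000 26.0000] v=[0.0000 0.0000 -2.0000 0.0000]
Step 1: x=[7.0000 13.6000 16.2400 25.8400] v=[0.0000 -2.0000 1.2000 -0.8000]
Step 2: x=[6.9680 12.8832 17.0368 25.5360] v=[-0.1600 -3.5840 3.9840 -1.5200]
Step 3: x=[6.8518 12.0255 18.1812 25.1320] v=[-0.5811 -4.2886 5.7222 -2.0198]
Step 4: x=[6.6013 11.2463 19.3892 24.6900] v=[-1.2523 -3.8958 6.0402 -2.2100]
Step 5: x=[6.1943 10.7470 20.3699 24.2760] v=[-2.0348 -2.4966 4.9034 -2.0702]
Step 6: x=[5.6560 10.6533 20.8932 23.9457] v=[-2.6914 -0.4685 2.6167 -1.6514]
Step 7: x=[5.0650 10.9790 20.8415 23.7333] v=[-2.9549 1.6285 -0.2583 -1.0619]
Step 8: x=[4.5419 11.6206 20.2322 23.6452] v=[-2.6153 3.2079 -3.0466 -0.4403]

Answer: 4.5419 11.6206 20.2322 23.6452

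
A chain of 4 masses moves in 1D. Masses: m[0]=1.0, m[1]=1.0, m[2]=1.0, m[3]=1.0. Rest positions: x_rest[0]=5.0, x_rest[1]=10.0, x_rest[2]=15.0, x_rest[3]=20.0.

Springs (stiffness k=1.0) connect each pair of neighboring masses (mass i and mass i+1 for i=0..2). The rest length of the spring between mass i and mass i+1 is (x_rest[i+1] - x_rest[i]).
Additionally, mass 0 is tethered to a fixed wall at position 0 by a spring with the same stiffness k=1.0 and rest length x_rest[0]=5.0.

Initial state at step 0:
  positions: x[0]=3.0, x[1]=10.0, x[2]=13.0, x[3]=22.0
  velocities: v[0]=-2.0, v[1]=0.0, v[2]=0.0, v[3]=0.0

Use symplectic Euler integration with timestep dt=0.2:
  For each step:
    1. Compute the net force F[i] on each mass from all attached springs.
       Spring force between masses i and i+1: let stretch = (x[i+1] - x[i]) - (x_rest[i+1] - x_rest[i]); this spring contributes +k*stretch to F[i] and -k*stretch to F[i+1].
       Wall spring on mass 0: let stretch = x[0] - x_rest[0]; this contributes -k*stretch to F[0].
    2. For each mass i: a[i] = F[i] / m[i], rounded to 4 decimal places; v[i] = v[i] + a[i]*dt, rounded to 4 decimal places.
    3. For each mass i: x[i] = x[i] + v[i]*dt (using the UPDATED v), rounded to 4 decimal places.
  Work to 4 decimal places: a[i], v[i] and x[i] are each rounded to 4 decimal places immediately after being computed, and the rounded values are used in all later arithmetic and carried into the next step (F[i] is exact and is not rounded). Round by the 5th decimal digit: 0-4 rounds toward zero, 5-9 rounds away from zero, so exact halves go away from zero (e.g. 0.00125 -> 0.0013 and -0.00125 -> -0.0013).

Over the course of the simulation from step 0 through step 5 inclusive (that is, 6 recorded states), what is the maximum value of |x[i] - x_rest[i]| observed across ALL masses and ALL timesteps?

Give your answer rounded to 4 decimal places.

Answer: 2.3072

Derivation:
Step 0: x=[3.0000 10.0000 13.0000 22.0000] v=[-2.0000 0.0000 0.0000 0.0000]
Step 1: x=[2.7600 9.8400 13.2400 21.8400] v=[-1.2000 -0.8000 1.2000 -0.8000]
Step 2: x=[2.6928 9.5328 13.6880 21.5360] v=[-0.3360 -1.5360 2.2400 -1.5200]
Step 3: x=[2.7915 9.1182 14.2837 21.1181] v=[0.4934 -2.0730 2.9786 -2.0896]
Step 4: x=[3.0316 8.6572 14.9462 20.6268] v=[1.2004 -2.3052 3.3124 -2.4565]
Step 5: x=[3.3754 8.2227 15.5843 20.1083] v=[1.7192 -2.1725 3.1907 -2.5926]
Max displacement = 2.3072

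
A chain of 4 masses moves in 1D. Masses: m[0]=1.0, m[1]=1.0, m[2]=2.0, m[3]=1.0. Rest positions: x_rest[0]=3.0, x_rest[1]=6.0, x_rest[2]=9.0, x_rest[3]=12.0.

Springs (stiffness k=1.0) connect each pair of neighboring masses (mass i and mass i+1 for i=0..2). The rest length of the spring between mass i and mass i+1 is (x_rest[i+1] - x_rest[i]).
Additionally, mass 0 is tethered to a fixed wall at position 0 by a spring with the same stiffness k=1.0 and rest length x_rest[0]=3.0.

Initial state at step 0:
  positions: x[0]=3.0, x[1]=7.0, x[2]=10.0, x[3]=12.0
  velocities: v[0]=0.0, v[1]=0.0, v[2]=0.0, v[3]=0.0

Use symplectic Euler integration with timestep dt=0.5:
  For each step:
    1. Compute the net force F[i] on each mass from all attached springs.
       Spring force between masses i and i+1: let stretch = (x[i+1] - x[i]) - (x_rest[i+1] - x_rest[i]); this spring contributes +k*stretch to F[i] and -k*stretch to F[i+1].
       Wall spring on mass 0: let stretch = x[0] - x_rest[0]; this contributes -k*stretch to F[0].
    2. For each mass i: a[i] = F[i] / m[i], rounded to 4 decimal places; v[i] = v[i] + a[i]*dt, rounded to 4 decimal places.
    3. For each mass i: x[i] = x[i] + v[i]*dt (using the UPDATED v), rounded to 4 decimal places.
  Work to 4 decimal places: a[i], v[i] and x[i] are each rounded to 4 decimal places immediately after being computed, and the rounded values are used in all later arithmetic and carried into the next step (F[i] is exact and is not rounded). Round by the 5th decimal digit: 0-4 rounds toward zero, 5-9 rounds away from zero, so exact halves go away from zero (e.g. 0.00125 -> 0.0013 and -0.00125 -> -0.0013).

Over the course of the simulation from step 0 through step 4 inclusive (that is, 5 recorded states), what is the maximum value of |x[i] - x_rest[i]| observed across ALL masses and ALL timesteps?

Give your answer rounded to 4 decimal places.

Step 0: x=[3.0000 7.0000 10.0000 12.0000] v=[0.0000 0.0000 0.0000 0.0000]
Step 1: x=[3.2500 6.7500 9.8750 12.2500] v=[0.5000 -0.5000 -0.2500 0.5000]
Step 2: x=[3.5625 6.4063 9.6563 12.6563] v=[0.6250 -0.6875 -0.4375 0.8125]
Step 3: x=[3.6954 6.1641 9.4063 13.0626] v=[0.2657 -0.4844 -0.5000 0.8125]
Step 4: x=[3.5216 6.1153 9.2081 13.3048] v=[-0.3477 -0.0977 -0.3965 0.4844]
Max displacement = 1.3048

Answer: 1.3048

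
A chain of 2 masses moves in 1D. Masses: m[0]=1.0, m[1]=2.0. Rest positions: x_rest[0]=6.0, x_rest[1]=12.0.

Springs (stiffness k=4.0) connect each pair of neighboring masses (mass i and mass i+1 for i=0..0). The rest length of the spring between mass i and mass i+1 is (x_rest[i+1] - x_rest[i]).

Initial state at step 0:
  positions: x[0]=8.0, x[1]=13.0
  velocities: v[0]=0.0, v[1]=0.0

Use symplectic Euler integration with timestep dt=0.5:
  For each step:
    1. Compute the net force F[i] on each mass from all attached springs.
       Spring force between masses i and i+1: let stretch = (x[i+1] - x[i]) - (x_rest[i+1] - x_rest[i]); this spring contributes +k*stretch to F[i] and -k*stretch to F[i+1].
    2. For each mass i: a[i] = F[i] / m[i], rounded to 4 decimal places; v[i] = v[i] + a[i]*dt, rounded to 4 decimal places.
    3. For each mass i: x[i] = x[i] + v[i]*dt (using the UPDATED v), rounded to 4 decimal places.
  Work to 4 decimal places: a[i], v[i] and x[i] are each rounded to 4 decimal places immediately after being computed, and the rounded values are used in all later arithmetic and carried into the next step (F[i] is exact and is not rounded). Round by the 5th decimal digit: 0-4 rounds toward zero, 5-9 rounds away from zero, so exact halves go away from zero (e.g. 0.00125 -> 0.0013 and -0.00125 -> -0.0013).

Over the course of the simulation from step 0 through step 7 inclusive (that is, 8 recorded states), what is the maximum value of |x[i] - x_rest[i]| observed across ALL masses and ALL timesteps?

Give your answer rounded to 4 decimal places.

Answer: 2.1250

Derivation:
Step 0: x=[8.0000 13.0000] v=[0.0000 0.0000]
Step 1: x=[7.0000 13.5000] v=[-2.0000 1.0000]
Step 2: x=[6.5000 13.7500] v=[-1.0000 0.5000]
Step 3: x=[7.2500 13.3750] v=[1.5000 -0.7500]
Step 4: x=[8.1250 12.9375] v=[1.7500 -0.8750]
Step 5: x=[7.8125 13.0938] v=[-0.6250 0.3125]
Step 6: x=[6.7813 13.6094] v=[-2.0624 1.0312]
Step 7: x=[6.5782 13.7110] v=[-0.4062 0.2031]
Max displacement = 2.1250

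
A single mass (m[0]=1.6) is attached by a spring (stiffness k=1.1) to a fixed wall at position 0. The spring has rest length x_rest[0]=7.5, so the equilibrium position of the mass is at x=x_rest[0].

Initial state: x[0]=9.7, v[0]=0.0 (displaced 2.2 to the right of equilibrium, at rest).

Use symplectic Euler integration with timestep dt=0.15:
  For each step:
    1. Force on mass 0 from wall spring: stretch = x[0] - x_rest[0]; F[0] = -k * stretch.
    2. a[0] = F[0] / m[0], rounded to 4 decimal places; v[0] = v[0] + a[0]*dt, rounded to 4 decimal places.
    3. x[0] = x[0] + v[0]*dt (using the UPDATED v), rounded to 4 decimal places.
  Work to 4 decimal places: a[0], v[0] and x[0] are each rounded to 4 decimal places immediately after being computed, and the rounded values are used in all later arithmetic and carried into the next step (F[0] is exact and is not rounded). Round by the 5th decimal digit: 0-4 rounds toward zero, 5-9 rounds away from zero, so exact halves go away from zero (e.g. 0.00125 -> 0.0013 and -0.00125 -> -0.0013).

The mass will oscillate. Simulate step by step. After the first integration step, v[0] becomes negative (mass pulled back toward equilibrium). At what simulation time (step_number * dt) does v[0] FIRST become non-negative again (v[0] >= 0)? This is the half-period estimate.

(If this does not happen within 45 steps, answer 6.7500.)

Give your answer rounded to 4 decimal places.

Answer: 3.9000

Derivation:
Step 0: x=[9.7000] v=[0.0000]
Step 1: x=[9.6660] v=[-0.2269]
Step 2: x=[9.5985] v=[-0.4503]
Step 3: x=[9.4985] v=[-0.6667]
Step 4: x=[9.3676] v=[-0.8728]
Step 5: x=[9.2078] v=[-1.0654]
Step 6: x=[9.0216] v=[-1.2415]
Step 7: x=[8.8118] v=[-1.3984]
Step 8: x=[8.5817] v=[-1.5337]
Step 9: x=[8.3349] v=[-1.6453]
Step 10: x=[8.0752] v=[-1.7314]
Step 11: x=[7.8066] v=[-1.7907]
Step 12: x=[7.5333] v=[-1.8223]
Step 13: x=[7.2594] v=[-1.8257]
Step 14: x=[6.9893] v=[-1.8009]
Step 15: x=[6.7271] v=[-1.7482]
Step 16: x=[6.4768] v=[-1.6685]
Step 17: x=[6.2424] v=[-1.5630]
Step 18: x=[6.0274] v=[-1.4333]
Step 19: x=[5.8352] v=[-1.2814]
Step 20: x=[5.6687] v=[-1.1097]
Step 21: x=[5.5306] v=[-0.9209]
Step 22: x=[5.4229] v=[-0.7178]
Step 23: x=[5.3474] v=[-0.5036]
Step 24: x=[5.3052] v=[-0.2816]
Step 25: x=[5.2969] v=[-0.0553]
Step 26: x=[5.3227] v=[0.1719]
First v>=0 after going negative at step 26, time=3.9000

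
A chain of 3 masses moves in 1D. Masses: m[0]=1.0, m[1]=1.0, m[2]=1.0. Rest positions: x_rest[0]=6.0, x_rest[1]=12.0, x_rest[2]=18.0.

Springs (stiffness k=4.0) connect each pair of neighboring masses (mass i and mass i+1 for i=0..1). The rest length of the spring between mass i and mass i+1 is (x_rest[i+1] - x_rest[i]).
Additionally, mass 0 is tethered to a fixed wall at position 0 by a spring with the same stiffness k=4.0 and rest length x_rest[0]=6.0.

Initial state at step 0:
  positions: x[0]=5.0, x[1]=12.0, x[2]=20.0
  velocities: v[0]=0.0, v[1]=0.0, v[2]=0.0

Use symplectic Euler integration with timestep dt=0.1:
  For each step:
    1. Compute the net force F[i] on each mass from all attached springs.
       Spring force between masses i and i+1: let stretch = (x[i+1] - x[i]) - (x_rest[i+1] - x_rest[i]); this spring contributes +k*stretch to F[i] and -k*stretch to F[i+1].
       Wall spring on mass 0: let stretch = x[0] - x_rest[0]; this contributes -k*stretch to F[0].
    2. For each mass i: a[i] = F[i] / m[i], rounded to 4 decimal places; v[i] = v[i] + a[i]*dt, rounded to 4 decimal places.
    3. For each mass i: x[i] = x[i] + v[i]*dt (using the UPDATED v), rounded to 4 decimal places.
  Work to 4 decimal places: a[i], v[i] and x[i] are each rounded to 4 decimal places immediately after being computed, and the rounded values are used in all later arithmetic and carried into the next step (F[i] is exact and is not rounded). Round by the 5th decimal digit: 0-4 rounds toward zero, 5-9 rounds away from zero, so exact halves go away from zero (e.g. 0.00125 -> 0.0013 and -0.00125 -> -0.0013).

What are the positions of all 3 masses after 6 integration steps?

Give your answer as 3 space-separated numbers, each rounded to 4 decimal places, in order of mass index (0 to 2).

Answer: 6.3651 12.6365 18.6302

Derivation:
Step 0: x=[5.0000 12.0000 20.0000] v=[0.0000 0.0000 0.0000]
Step 1: x=[5.0800 12.0400 19.9200] v=[0.8000 0.4000 -0.8000]
Step 2: x=[5.2352 12.1168 19.7648] v=[1.5520 0.7680 -1.5520]
Step 3: x=[5.4563 12.2243 19.5437] v=[2.2106 1.0746 -2.2112]
Step 4: x=[5.7298 12.3538 19.2698] v=[2.7353 1.2952 -2.7390]
Step 5: x=[6.0391 12.4950 18.9593] v=[3.0930 1.4120 -3.1054]
Step 6: x=[6.3651 12.6365 18.6302] v=[3.2597 1.4154 -3.2911]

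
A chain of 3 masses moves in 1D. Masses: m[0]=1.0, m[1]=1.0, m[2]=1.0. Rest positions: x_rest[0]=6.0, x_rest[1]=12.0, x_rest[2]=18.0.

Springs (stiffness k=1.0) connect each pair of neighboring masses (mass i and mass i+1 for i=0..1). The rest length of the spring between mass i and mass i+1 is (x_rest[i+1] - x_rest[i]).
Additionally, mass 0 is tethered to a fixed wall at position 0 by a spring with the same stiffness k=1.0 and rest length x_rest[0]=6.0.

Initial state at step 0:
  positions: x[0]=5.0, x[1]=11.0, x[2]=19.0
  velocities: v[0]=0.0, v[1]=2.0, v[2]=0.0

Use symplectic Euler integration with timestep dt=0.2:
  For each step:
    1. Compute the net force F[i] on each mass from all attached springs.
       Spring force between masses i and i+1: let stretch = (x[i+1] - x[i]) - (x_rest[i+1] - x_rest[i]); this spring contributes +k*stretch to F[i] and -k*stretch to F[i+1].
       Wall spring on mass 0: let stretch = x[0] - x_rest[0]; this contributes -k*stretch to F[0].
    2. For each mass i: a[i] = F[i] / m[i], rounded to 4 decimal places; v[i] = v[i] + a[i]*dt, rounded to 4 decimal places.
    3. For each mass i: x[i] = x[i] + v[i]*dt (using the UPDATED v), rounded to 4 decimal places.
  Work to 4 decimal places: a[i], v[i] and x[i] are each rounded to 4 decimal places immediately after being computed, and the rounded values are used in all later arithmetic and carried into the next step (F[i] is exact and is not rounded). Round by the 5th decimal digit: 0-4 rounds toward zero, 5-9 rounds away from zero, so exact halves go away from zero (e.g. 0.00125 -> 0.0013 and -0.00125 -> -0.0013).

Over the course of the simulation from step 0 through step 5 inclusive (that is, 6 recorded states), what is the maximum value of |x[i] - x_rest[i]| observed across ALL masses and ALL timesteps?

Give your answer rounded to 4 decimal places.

Answer: 1.3809

Derivation:
Step 0: x=[5.0000 11.0000 19.0000] v=[0.0000 2.0000 0.0000]
Step 1: x=[5.0400 11.4800 18.9200] v=[0.2000 2.4000 -0.4000]
Step 2: x=[5.1360 12.0000 18.7824] v=[0.4800 2.6000 -0.6880]
Step 3: x=[5.3011 12.5167 18.6135] v=[0.8256 2.5837 -0.8445]
Step 4: x=[5.5428 12.9887 18.4407] v=[1.2085 2.3599 -0.8639]
Step 5: x=[5.8606 13.3809 18.2898] v=[1.5891 1.9611 -0.7543]
Max displacement = 1.3809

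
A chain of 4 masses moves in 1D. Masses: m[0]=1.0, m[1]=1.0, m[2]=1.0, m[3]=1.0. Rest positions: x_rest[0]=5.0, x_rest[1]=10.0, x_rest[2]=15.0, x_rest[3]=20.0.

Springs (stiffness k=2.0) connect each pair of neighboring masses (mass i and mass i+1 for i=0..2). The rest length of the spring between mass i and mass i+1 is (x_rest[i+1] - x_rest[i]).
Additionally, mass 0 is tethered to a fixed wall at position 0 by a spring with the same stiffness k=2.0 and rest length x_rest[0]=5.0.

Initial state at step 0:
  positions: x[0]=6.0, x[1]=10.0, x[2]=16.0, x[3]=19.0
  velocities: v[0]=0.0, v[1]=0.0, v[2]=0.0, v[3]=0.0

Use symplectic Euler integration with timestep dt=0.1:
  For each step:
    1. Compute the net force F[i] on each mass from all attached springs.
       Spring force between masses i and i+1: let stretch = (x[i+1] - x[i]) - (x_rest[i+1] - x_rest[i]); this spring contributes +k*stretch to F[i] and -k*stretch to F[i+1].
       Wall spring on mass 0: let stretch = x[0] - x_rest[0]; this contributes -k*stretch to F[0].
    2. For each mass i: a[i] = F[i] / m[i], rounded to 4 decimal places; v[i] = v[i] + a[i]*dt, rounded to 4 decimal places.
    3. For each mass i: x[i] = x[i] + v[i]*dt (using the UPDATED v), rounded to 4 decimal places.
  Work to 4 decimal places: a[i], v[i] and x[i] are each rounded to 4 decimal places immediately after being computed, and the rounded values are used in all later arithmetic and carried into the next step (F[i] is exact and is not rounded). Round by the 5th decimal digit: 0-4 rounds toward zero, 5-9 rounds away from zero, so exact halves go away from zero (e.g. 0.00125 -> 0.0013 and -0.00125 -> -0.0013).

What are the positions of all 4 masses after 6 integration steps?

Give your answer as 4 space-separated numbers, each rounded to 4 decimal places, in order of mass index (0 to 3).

Step 0: x=[6.0000 10.0000 16.0000 19.0000] v=[0.0000 0.0000 0.0000 0.0000]
Step 1: x=[5.9600 10.0400 15.9400 19.0400] v=[-0.4000 0.4000 -0.6000 0.4000]
Step 2: x=[5.8824 10.1164 15.8240 19.1180] v=[-0.7760 0.7640 -1.1600 0.7800]
Step 3: x=[5.7718 10.2223 15.6597 19.2301] v=[-1.1057 1.0587 -1.6427 1.1212]
Step 4: x=[5.6348 10.3479 15.4581 19.3708] v=[-1.3700 1.2561 -2.0161 1.4071]
Step 5: x=[5.4794 10.4815 15.2325 19.5333] v=[-1.5543 1.3355 -2.2556 1.6246]
Step 6: x=[5.3144 10.6100 14.9979 19.7097] v=[-1.6498 1.2853 -2.3456 1.7644]

Answer: 5.3144 10.6100 14.9979 19.7097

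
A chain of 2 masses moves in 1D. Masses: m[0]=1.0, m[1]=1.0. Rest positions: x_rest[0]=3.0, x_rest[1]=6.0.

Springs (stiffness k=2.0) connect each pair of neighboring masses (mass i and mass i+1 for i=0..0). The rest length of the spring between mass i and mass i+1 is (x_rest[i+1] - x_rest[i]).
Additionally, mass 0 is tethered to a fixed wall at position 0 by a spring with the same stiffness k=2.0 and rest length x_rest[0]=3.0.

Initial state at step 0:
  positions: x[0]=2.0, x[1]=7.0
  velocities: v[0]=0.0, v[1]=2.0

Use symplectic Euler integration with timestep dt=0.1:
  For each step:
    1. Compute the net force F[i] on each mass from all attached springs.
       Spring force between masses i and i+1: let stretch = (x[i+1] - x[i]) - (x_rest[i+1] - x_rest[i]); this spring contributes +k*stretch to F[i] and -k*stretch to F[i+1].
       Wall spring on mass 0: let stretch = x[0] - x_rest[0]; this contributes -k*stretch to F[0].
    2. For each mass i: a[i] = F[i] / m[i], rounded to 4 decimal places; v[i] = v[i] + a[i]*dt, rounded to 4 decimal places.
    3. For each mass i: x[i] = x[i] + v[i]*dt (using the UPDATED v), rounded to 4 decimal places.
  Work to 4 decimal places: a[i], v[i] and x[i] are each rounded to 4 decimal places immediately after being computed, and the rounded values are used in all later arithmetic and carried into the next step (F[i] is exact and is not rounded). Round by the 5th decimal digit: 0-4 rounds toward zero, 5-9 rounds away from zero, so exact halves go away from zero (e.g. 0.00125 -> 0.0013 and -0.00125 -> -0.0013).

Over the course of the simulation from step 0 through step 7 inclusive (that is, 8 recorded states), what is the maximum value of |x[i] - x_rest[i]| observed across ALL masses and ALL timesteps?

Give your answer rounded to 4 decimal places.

Answer: 1.3905

Derivation:
Step 0: x=[2.0000 7.0000] v=[0.0000 2.0000]
Step 1: x=[2.0600 7.1600] v=[0.6000 1.6000]
Step 2: x=[2.1808 7.2780] v=[1.2080 1.1800]
Step 3: x=[2.3599 7.3541] v=[1.7913 0.7606]
Step 4: x=[2.5917 7.3903] v=[2.3182 0.3618]
Step 5: x=[2.8677 7.3905] v=[2.7596 0.0021]
Step 6: x=[3.1768 7.3603] v=[3.0906 -0.3025]
Step 7: x=[3.5060 7.3064] v=[3.2919 -0.5392]
Max displacement = 1.3905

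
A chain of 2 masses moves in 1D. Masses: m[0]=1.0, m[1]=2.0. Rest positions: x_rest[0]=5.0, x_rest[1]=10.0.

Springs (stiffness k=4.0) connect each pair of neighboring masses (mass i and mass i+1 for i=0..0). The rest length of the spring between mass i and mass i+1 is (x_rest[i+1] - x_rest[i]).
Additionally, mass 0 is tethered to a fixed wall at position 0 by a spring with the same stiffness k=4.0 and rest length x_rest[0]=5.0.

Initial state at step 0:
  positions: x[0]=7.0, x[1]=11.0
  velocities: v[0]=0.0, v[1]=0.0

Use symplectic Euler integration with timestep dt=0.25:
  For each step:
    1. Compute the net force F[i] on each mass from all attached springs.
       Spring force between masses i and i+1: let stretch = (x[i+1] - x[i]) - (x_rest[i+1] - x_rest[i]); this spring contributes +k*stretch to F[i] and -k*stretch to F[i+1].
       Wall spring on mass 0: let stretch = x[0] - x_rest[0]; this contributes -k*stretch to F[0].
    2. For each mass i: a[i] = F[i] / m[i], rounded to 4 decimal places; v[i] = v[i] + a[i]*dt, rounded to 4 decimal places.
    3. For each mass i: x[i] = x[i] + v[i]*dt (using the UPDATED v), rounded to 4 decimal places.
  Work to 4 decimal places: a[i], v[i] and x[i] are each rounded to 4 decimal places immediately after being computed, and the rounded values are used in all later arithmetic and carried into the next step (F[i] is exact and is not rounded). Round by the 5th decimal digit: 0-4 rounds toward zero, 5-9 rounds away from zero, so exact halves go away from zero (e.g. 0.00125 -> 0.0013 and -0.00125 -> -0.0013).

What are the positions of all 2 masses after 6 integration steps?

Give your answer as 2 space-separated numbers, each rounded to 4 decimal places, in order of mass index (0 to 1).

Step 0: x=[7.0000 11.0000] v=[0.0000 0.0000]
Step 1: x=[6.2500 11.1250] v=[-3.0000 0.5000]
Step 2: x=[5.1563 11.2656] v=[-4.3750 0.5625]
Step 3: x=[4.3008 11.2676] v=[-3.4220 0.0079]
Step 4: x=[4.1118 11.0237] v=[-0.7560 -0.9755]
Step 5: x=[4.6228 10.5408] v=[2.0441 -1.9315]
Step 6: x=[5.4576 9.9432] v=[3.3393 -2.3905]

Answer: 5.4576 9.9432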